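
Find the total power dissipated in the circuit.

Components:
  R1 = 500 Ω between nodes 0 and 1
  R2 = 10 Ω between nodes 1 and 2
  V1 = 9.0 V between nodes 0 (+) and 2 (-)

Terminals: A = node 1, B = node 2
Nodal analysis, taking node 2 as the 0 V reference.
Source V1 fixes V_0 = 9 V.
KCL at each unknown node (sum of currents leaving = 0; resistances in Ω):
  Node 1: (V_1 - 9)/500 + (V_1 - 0)/10 = 0
Collecting terms: 0.102 × V_1 = 0.018  =>  V_1 = 0.1765 V
Power in each resistor, P = (ΔV)²/R:
  P_R1 = (9 - 0.1765)²/500 = 0.1557 W
  P_R2 = (0.1765 - 0)²/10 = 0.003114 W
P_total = P_R1 + P_R2 = 0.1588 W

Final answer: 0.1588 W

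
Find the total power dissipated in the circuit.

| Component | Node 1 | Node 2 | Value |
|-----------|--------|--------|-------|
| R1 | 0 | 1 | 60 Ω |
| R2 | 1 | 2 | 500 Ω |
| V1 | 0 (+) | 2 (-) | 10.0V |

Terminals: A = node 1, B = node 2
Nodal analysis, taking node 2 as the 0 V reference.
Source V1 fixes V_0 = 10 V.
KCL at each unknown node (sum of currents leaving = 0; resistances in Ω):
  Node 1: (V_1 - 10)/60 + (V_1 - 0)/500 = 0
Collecting terms: 0.01867 × V_1 = 0.1667  =>  V_1 = 8.929 V
Power in each resistor, P = (ΔV)²/R:
  P_R1 = (10 - 8.929)²/60 = 0.01913 W
  P_R2 = (8.929 - 0)²/500 = 0.1594 W
P_total = P_R1 + P_R2 = 0.1786 W

Final answer: 0.1786 W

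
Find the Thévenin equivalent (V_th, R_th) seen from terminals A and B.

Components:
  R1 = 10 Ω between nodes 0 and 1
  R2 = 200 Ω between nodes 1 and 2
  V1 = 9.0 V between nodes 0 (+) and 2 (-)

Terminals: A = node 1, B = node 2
Step 1 — V_th is the open-circuit voltage V_A - V_B (nothing connected across the terminals).
Nodal analysis, taking node 2 as the 0 V reference.
Source V1 fixes V_0 = 9 V.
KCL at each unknown node (sum of currents leaving = 0; resistances in Ω):
  Node 1: (V_1 - 9)/10 + (V_1 - 0)/200 = 0
Collecting terms: 0.105 × V_1 = 0.9  =>  V_1 = 8.571 V
V_th = V_1 - V_2 = 8.571 - 0 = 8.571 V
Step 2 — R_th: zero the source — replace V1 by a short circuit (node 2 merges into node 0) — and find the resistance seen between A (node 1) and B (node 0).
Reduce the network between node 1 (A) and node 0 (B) by series/parallel combination:
  Rp1 = R1 ‖ R2 (parallel, both between nodes 0 and 1) = 1/(1/10 + 1/200) = 9.524 Ω
R_th = 9.524 Ω

Final answer: V_th = 8.571 V, R_th = 9.524 Ω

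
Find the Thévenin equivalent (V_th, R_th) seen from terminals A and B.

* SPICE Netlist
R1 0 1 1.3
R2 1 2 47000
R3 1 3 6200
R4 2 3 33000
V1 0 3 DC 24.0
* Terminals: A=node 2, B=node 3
Step 1 — V_th is the open-circuit voltage V_A - V_B (nothing connected across the terminals).
Nodal analysis, taking node 3 as the 0 V reference.
Source V1 fixes V_0 = 24 V.
KCL at each unknown node (sum of currents leaving = 0; resistances in Ω):
  Node 1: (V_1 - 24)/1.3 + (V_1 - V_2)/47000 + (V_1 - 0)/6200 = 0
  Node 2: (V_2 - V_1)/47000 + (V_2 - 0)/33000 = 0
Collecting terms (coefficients in siemens):
  0.7694·V_1 - 0.00002128·V_2 = 18.46
  0.00005158·V_2 - 0.00002128·V_1 = 0
Determinant D = (0.7694)(0.00005158) - (-0.00002128)(-0.00002128) = 0.00003969
V_1 = [(18.46)(0.00005158) - (-0.00002128)(0)]/D = 23.99 V
V_2 = [(0.7694)(0) - (18.46)(-0.00002128)]/D = 9.898 V
V_th = V_2 - V_3 = 9.898 - 0 = 9.898 V
Step 2 — R_th: zero the source — replace V1 by a short circuit (node 3 merges into node 0) — and find the resistance seen between A (node 2) and B (node 0).
Reduce the network between node 2 (A) and node 0 (B) by series/parallel combination:
  Rp1 = R1 ‖ R3 (parallel, both between nodes 0 and 1) = 1/(1/1.3 + 1/6200) = 1.3 Ω
  Rs1 = R2 + Rp1 (series, joined only at node 1) = 47000 + 1.3 = 47000 Ω
  Rp2 = R4 ‖ Rs1 (parallel, both between nodes 0 and 2) = 1/(1/33000 + 1/47000) = 19390 Ω
R_th = 19.39 kΩ

Final answer: V_th = 9.898 V, R_th = 19.39 kΩ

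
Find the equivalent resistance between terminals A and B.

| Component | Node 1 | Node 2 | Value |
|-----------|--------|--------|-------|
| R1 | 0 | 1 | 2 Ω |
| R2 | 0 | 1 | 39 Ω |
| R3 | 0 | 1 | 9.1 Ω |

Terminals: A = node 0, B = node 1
Reduce the network between node 0 (A) and node 1 (B) by series/parallel combination:
  Rp1 = R1 ‖ R2 ‖ R3 (parallel, all between nodes 0 and 1) = 1/(1/2 + 1/39 + 1/9.1) = 1.573 Ω
R_eq = 1.573 Ω

Final answer: 1.573 Ω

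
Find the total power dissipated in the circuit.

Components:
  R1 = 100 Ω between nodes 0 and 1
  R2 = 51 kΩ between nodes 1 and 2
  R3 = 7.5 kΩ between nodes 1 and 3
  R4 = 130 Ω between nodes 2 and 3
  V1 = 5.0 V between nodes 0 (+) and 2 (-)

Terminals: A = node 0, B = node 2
Nodal analysis, taking node 2 as the 0 V reference.
Source V1 fixes V_0 = 5 V.
KCL at each unknown node (sum of currents leaving = 0; resistances in Ω):
  Node 1: (V_1 - 5)/100 + (V_1 - 0)/51000 + (V_1 - V_3)/7500 = 0
  Node 3: (V_3 - V_1)/7500 + (V_3 - 0)/130 = 0
Collecting terms (coefficients in siemens):
  0.01015·V_1 - 0.0001333·V_3 = 0.05
  0.007826·V_3 - 0.0001333·V_1 = 0
Determinant D = (0.01015)(0.007826) - (-0.0001333)(-0.0001333) = 0.00007944
V_1 = [(0.05)(0.007826) - (-0.0001333)(0)]/D = 4.926 V
V_3 = [(0.01015)(0) - (0.05)(-0.0001333)]/D = 0.08393 V
Power in each resistor, P = (ΔV)²/R:
  P_R1 = (5 - 4.926)²/100 = 0.00005508 W
  P_R2 = (4.926 - 0)²/51000 = 0.0004758 W
  P_R3 = (4.926 - 0.08393)²/7500 = 0.003126 W
  P_R4 = (0 - 0.08393)²/130 = 0.00005418 W
P_total = P_R1 + P_R2 + P_R3 + P_R4 = 0.003711 W

Final answer: 0.003711 W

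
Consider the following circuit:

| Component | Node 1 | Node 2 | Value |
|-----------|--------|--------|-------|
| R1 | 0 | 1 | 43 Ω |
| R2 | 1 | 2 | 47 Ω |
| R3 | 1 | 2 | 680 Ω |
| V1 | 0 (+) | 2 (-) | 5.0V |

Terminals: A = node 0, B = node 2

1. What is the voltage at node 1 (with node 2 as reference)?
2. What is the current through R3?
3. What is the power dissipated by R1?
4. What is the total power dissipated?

Nodal analysis, taking node 2 as the 0 V reference.
Source V1 fixes V_0 = 5 V.
KCL at each unknown node (sum of currents leaving = 0; resistances in Ω):
  Node 1: (V_1 - 5)/43 + (V_1 - 0)/47 + (V_1 - 0)/680 = 0
Collecting terms: 0.046 × V_1 = 0.1163  =>  V_1 = 2.528 V
Part 1:
  Read off the nodal solution: V_1 = 2.528 V
Part 2:
  I_R3 = (V_1 - V_2)/R3 = (2.528 - 0)/680 = 0.003717 A
  Magnitude: I_R3 = 0.003717 A
Part 3:
  I_R1 = (V_0 - V_1)/R1 = (5 - 2.528)/43 = 0.0575 A
  P_R1 = I_R1² × R1 = (0.0575)² × 43 = 0.1422 W
Part 4:
  Power in each resistor, P = (ΔV)²/R:
    P_R1 = (5 - 2.528)²/43 = 0.1422 W
    P_R2 = (2.528 - 0)²/47 = 0.1359 W
    P_R3 = (2.528 - 0)²/680 = 0.009396 W
  P_total = P_R1 + P_R2 + P_R3 = 0.2875 W

Final answers:
1. V_1 = 2.528 V
2. I_R3 = 0.003717 A
3. P_R1 = 0.1422 W
4. P_total = 0.2875 W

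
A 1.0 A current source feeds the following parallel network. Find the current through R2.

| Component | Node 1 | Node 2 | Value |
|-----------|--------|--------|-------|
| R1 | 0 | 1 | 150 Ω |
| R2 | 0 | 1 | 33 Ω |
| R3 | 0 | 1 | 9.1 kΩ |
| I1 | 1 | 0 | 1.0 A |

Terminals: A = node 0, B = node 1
All resistors sit directly between nodes 0 and 1, so they are in parallel and share one voltage V; the full source current 1 A splits among them.
1/R_par = 1/150 + 1/33 + 1/9100 = 0.03708 S  =>  R_par = 26.97 Ω
V = I × R_par = 1 × 26.97 = 26.97 V
I_R2 = V/R2 = 26.97/33 = 0.8172 A

Final answer: 0.8172 A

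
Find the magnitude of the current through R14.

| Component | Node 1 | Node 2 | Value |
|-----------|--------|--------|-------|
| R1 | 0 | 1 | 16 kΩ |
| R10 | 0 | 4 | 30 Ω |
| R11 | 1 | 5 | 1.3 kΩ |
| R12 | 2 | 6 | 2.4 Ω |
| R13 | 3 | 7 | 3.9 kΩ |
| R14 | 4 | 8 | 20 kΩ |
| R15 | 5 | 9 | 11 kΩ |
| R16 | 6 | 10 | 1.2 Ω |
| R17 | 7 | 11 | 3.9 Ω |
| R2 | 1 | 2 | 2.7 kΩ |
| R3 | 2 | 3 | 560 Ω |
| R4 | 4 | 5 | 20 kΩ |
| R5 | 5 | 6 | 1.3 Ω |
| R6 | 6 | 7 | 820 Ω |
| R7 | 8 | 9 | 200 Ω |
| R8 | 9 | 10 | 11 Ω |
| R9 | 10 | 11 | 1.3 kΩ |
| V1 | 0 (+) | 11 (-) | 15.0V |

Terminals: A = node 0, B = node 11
Nodal analysis, taking node 11 as the 0 V reference.
Source V1 fixes V_0 = 15 V.
KCL at each unknown node (sum of currents leaving = 0; resistances in Ω):
  Node 1: (V_1 - 15)/16000 + (V_1 - V_2)/2700 + (V_1 - V_5)/1300 = 0
  Node 2: (V_2 - V_1)/2700 + (V_2 - V_3)/560 + (V_2 - V_6)/2.4 = 0
  Node 3: (V_3 - V_2)/560 + (V_3 - V_7)/3900 = 0
  Node 4: (V_4 - V_5)/20000 + (V_4 - 15)/30 + (V_4 - V_8)/20000 = 0
  Node 5: (V_5 - V_4)/20000 + (V_5 - V_6)/1.3 + (V_5 - V_1)/1300 + (V_5 - V_9)/11000 = 0
  Node 6: (V_6 - V_5)/1.3 + (V_6 - V_7)/820 + (V_6 - V_2)/2.4 + (V_6 - V_10)/1.2 = 0
  Node 7: (V_7 - V_6)/820 + (V_7 - V_3)/3900 + (V_7 - 0)/3.9 = 0
  Node 8: (V_8 - V_9)/200 + (V_8 - V_4)/20000 = 0
  Node 9: (V_9 - V_8)/200 + (V_9 - V_10)/11 + (V_9 - V_5)/11000 = 0
  Node 10: (V_10 - V_9)/11 + (V_10 - 0)/1300 + (V_10 - V_6)/1.2 = 0
Collecting terms (coefficients in siemens):
  0.001202·V_1 - 0.0003704·V_2 - 0.0007692·V_5 = 0.0009375
  0.4188·V_2 - 0.0003704·V_1 - 0.001786·V_3 - 0.4167·V_6 = 0
  0.002042·V_3 - 0.001786·V_2 - 0.0002564·V_7 = 0
  0.03343·V_4 - 0.00005·V_5 - 0.00005·V_8 = 0.5
  0.7701·V_5 - 0.0007692·V_1 - 0.00005·V_4 - 0.7692·V_6 - 0.00009091·V_9 = 0
  2.02·V_6 - 0.4167·V_2 - 0.7692·V_5 - 0.00122·V_7 - 0.8333·V_10 = 0
  0.2579·V_7 - 0.0002564·V_3 - 0.00122·V_6 = 0
  0.00505·V_8 - 0.00005·V_4 - 0.005·V_9 = 0
  0.096·V_9 - 0.00009091·V_5 - 0.005·V_8 - 0.09091·V_10 = 0
  0.925·V_10 - 0.8333·V_6 - 0.09091·V_9 = 0
Solving these 10 simultaneous equations (Gaussian elimination) gives:
  V_1 = 1.734 V, V_2 = 1.006 V, V_3 = 0.8801 V, V_4 = 14.96 V
  V_5 = 1.007 V, V_6 = 1.006 V, V_7 = 0.00563 V, V_8 = 1.151 V
  V_9 = 1.013 V, V_10 = 1.005 V
I_R14 = (V_4 - V_8)/R14 = (14.96 - 1.151)/20000 = 0.0006904 A
|I_R14| = 0.0006904 A

Final answer: |I_R14| = 0.0006904 A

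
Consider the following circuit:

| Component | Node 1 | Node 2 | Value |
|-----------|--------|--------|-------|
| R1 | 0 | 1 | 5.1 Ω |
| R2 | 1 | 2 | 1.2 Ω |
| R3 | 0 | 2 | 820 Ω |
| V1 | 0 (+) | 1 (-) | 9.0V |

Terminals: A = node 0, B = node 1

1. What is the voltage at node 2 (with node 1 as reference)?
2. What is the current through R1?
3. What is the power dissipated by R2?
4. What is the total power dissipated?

Nodal analysis, taking node 1 as the 0 V reference.
Source V1 fixes V_0 = 9 V.
KCL at each unknown node (sum of currents leaving = 0; resistances in Ω):
  Node 2: (V_2 - 0)/1.2 + (V_2 - 9)/820 = 0
Collecting terms: 0.8346 × V_2 = 0.01098  =>  V_2 = 0.01315 V
Part 1:
  Read off the nodal solution: V_2 = 0.01315 V
Part 2:
  I_R1 = (V_0 - V_1)/R1 = (9 - 0)/5.1 = 1.765 A
  Magnitude: I_R1 = 1.765 A
Part 3:
  I_R2 = (V_1 - V_2)/R2 = (0 - 0.01315)/1.2 = -0.01096 A
  P_R2 = I_R2² × R2 = (-0.01096)² × 1.2 = 0.0001441 W
Part 4:
  Power in each resistor, P = (ΔV)²/R:
    P_R1 = (9 - 0)²/5.1 = 15.88 W
    P_R2 = (0 - 0.01315)²/1.2 = 0.0001441 W
    P_R3 = (9 - 0.01315)²/820 = 0.09849 W
  P_total = P_R1 + P_R2 + P_R3 = 15.98 W

Final answers:
1. V_2 = 0.01315 V
2. I_R1 = 1.765 A
3. P_R2 = 0.0001441 W
4. P_total = 15.98 W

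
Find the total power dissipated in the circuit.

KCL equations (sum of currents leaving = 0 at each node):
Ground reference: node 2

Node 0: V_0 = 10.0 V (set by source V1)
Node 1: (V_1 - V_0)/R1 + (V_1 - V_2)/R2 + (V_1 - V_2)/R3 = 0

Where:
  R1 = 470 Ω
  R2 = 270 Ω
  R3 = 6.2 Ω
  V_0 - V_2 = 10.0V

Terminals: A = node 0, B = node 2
Nodal analysis, taking node 2 as the 0 V reference.
Source V1 fixes V_0 = 10 V.
KCL at each unknown node (sum of currents leaving = 0; resistances in Ω):
  Node 1: (V_1 - 10)/470 + (V_1 - 0)/270 + (V_1 - 0)/6.2 = 0
Collecting terms: 0.1671 × V_1 = 0.02128  =>  V_1 = 0.1273 V
Power in each resistor, P = (ΔV)²/R:
  P_R1 = (10 - 0.1273)²/470 = 0.2074 W
  P_R2 = (0.1273 - 0)²/270 = 0.00006003 W
  P_R3 = (0.1273 - 0)²/6.2 = 0.002614 W
P_total = P_R1 + P_R2 + P_R3 = 0.2101 W

Final answer: 0.2101 W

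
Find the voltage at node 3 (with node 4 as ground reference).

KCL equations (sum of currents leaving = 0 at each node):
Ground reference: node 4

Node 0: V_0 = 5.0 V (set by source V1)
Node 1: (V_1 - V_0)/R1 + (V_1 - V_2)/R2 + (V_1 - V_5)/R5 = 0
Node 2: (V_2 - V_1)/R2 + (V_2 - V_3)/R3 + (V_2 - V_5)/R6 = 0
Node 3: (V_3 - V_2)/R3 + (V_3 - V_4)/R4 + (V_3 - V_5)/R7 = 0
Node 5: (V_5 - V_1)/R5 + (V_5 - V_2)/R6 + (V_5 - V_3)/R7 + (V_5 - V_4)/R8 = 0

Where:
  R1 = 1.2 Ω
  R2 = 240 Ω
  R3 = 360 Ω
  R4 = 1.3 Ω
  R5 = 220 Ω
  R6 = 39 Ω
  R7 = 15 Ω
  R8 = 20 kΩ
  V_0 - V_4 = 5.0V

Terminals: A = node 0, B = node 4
Nodal analysis, taking node 4 as the 0 V reference.
Source V1 fixes V_0 = 5 V.
KCL at each unknown node (sum of currents leaving = 0; resistances in Ω):
  Node 1: (V_1 - 5)/1.2 + (V_1 - V_2)/240 + (V_1 - V_5)/220 = 0
  Node 2: (V_2 - V_1)/240 + (V_2 - V_3)/360 + (V_2 - V_5)/39 = 0
  Node 3: (V_3 - V_2)/360 + (V_3 - 0)/1.3 + (V_3 - V_5)/15 = 0
  Node 5: (V_5 - V_1)/220 + (V_5 - V_2)/39 + (V_5 - V_3)/15 + (V_5 - 0)/20000 = 0
Collecting terms (coefficients in siemens):
  0.842·V_1 - 0.004167·V_2 - 0.004545·V_5 = 4.167
  0.03259·V_2 - 0.004167·V_1 - 0.002778·V_3 - 0.02564·V_5 = 0
  0.8387·V_3 - 0.002778·V_2 - 0.06667·V_5 = 0
  0.0969·V_5 - 0.004545·V_1 - 0.02564·V_2 - 0.06667·V_3 = 0
Solving these 4 simultaneous equations (Gaussian elimination) gives:
  V_1 = 4.957 V, V_2 = 1.069 V, V_3 = 0.04708 V, V_5 = 0.5477 V
The requested potential is V_3 = 0.04708 V.

Final answer: V_3 = 0.04708 V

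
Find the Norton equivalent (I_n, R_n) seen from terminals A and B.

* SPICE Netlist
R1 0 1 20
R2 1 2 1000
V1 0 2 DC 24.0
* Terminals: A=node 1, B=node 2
Find the Thévenin equivalent first; then I_n = V_th/R_th and R_n = R_th.
Step 1 — V_th is the open-circuit voltage V_A - V_B (nothing connected across the terminals).
Nodal analysis, taking node 2 as the 0 V reference.
Source V1 fixes V_0 = 24 V.
KCL at each unknown node (sum of currents leaving = 0; resistances in Ω):
  Node 1: (V_1 - 24)/20 + (V_1 - 0)/1000 = 0
Collecting terms: 0.051 × V_1 = 1.2  =>  V_1 = 23.53 V
V_th = V_1 - V_2 = 23.53 - 0 = 23.53 V
Step 2 — R_th: zero the source — replace V1 by a short circuit (node 2 merges into node 0) — and find the resistance seen between A (node 1) and B (node 0).
Reduce the network between node 1 (A) and node 0 (B) by series/parallel combination:
  Rp1 = R1 ‖ R2 (parallel, both between nodes 0 and 1) = 1/(1/20 + 1/1000) = 19.61 Ω
R_th = 19.61 Ω
I_n = V_th/R_th = 23.53/19.61 = 1.2 A, and R_n = R_th = 19.61 Ω

Final answer: I_n = 1.2 A, R_n = 19.61 Ω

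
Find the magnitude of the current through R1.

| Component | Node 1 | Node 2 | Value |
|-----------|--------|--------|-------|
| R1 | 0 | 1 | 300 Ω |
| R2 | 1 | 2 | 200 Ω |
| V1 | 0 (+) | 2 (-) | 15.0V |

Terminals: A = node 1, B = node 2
Nodal analysis, taking node 2 as the 0 V reference.
Source V1 fixes V_0 = 15 V.
KCL at each unknown node (sum of currents leaving = 0; resistances in Ω):
  Node 1: (V_1 - 15)/300 + (V_1 - 0)/200 = 0
Collecting terms: 0.008333 × V_1 = 0.05  =>  V_1 = 6 V
I_R1 = (V_0 - V_1)/R1 = (15 - 6)/300 = 0.03 A
|I_R1| = 0.03 A

Final answer: |I_R1| = 0.03 A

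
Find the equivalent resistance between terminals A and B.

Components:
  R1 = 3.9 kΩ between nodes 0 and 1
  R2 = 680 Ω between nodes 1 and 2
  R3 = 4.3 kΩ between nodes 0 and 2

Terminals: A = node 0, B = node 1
Reduce the network between node 0 (A) and node 1 (B) by series/parallel combination:
  Rs1 = R3 + R2 (series, joined only at node 2) = 4300 + 680 = 4980 Ω
  Rp1 = R1 ‖ Rs1 (parallel, both between nodes 0 and 1) = 1/(1/3900 + 1/4980) = 2187 Ω
R_eq = 2.187 kΩ

Final answer: 2.187 kΩ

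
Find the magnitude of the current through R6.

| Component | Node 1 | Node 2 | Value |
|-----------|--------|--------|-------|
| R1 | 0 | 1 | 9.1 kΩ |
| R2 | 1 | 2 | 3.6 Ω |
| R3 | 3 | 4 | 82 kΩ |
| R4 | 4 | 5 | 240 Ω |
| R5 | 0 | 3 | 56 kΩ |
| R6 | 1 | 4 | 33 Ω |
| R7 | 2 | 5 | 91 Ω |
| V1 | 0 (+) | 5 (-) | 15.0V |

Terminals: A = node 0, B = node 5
Nodal analysis, taking node 5 as the 0 V reference.
Source V1 fixes V_0 = 15 V.
KCL at each unknown node (sum of currents leaving = 0; resistances in Ω):
  Node 1: (V_1 - 15)/9100 + (V_1 - V_2)/3.6 + (V_1 - V_4)/33 = 0
  Node 2: (V_2 - V_1)/3.6 + (V_2 - 0)/91 = 0
  Node 3: (V_3 - V_4)/82000 + (V_3 - 15)/56000 = 0
  Node 4: (V_4 - V_3)/82000 + (V_4 - 0)/240 + (V_4 - V_1)/33 = 0
Collecting terms (coefficients in siemens):
  0.3082·V_1 - 0.2778·V_2 - 0.0303·V_4 = 0.001648
  0.2888·V_2 - 0.2778·V_1 = 0
  0.00003005·V_3 - 0.0000122·V_4 = 0.0002679
  0.03448·V_4 - 0.0303·V_1 - 0.0000122·V_3 = 0
Solving these 4 simultaneous equations (Gaussian elimination) gives:
  V_1 = 0.1215 V, V_2 = 0.1169 V, V_3 = 8.958 V, V_4 = 0.11 V
I_R6 = (V_1 - V_4)/R6 = (0.1215 - 0.11)/33 = 0.0003503 A
|I_R6| = 0.0003503 A

Final answer: |I_R6| = 0.0003503 A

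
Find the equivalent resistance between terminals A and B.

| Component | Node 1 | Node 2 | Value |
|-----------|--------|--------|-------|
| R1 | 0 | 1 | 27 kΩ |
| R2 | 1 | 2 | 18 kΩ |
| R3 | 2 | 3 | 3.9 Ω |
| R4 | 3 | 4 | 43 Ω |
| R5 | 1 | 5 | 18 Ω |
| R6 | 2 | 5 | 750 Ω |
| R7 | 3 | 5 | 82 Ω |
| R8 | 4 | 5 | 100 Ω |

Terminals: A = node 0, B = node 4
The network is not a plain series/parallel combination. Inject a 1 A test current into terminal A (node 0) and return it from terminal B (node 4); then R_eq = V_A / (1 A).
Nodal analysis, taking node 4 as the 0 V reference.
Current source I_test pushes 1 A into node 0 and draws it out of node 4.
KCL at each unknown node (sum of currents leaving = 0; resistances in Ω):
  Node 0: (V_0 - V_1)/27000 - 1 = 0
  Node 1: (V_1 - V_0)/27000 + (V_1 - V_2)/18000 + (V_1 - V_5)/18 = 0
  Node 2: (V_2 - V_1)/18000 + (V_2 - V_3)/3.9 + (V_2 - V_5)/750 = 0
  Node 3: (V_3 - V_2)/3.9 + (V_3 - 0)/43 + (V_3 - V_5)/82 = 0
  Node 5: (V_5 - V_1)/18 + (V_5 - V_2)/750 + (V_5 - V_3)/82 + (V_5 - 0)/100 = 0
Collecting terms (coefficients in siemens):
  0.00003704·V_0 - 0.00003704·V_1 = 1
  0.05565·V_1 - 0.00003704·V_0 - 0.00005556·V_2 - 0.05556·V_5 = 0
  0.2578·V_2 - 0.00005556·V_1 - 0.2564·V_3 - 0.001333·V_5 = 0
  0.2919·V_3 - 0.2564·V_2 - 0.0122·V_5 = 0
  0.07908·V_5 - 0.05556·V_1 - 0.001333·V_2 - 0.0122·V_3 = 0
Solving these 5 simultaneous equations (Gaussian elimination) gives:
  V_0 = 27070 V, V_1 = 71.76 V, V_2 = 20.05 V, V_3 = 19.86 V
  V_5 = 53.81 V
R_eq = V_0 / 1 A = 27070 Ω = 27.07 kΩ

Final answer: 27.07 kΩ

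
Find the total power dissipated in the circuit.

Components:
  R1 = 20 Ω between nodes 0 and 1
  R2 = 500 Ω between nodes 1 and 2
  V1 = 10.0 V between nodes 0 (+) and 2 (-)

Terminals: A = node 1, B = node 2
Nodal analysis, taking node 2 as the 0 V reference.
Source V1 fixes V_0 = 10 V.
KCL at each unknown node (sum of currents leaving = 0; resistances in Ω):
  Node 1: (V_1 - 10)/20 + (V_1 - 0)/500 = 0
Collecting terms: 0.052 × V_1 = 0.5  =>  V_1 = 9.615 V
Power in each resistor, P = (ΔV)²/R:
  P_R1 = (10 - 9.615)²/20 = 0.007396 W
  P_R2 = (9.615 - 0)²/500 = 0.1849 W
P_total = P_R1 + P_R2 = 0.1923 W

Final answer: 0.1923 W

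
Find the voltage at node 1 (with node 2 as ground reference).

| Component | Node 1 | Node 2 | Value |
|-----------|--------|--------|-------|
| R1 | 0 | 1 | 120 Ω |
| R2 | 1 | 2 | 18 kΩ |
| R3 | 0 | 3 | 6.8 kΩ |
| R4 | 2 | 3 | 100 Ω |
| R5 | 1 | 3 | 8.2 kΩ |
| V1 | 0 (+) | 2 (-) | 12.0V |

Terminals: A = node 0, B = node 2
Nodal analysis, taking node 2 as the 0 V reference.
Source V1 fixes V_0 = 12 V.
KCL at each unknown node (sum of currents leaving = 0; resistances in Ω):
  Node 1: (V_1 - 12)/120 + (V_1 - 0)/18000 + (V_1 - V_3)/8200 = 0
  Node 3: (V_3 - 12)/6800 + (V_3 - 0)/100 + (V_3 - V_1)/8200 = 0
Collecting terms (coefficients in siemens):
  0.008511·V_1 - 0.000122·V_3 = 0.1
  0.01027·V_3 - 0.000122·V_1 = 0.001765
Determinant D = (0.008511)(0.01027) - (-0.000122)(-0.000122) = 0.00008738
V_1 = [(0.1)(0.01027) - (-0.000122)(0.001765)]/D = 11.75 V
V_3 = [(0.008511)(0.001765) - (0.1)(-0.000122)]/D = 0.3114 V
The requested potential is V_1 = 11.75 V.

Final answer: V_1 = 11.75 V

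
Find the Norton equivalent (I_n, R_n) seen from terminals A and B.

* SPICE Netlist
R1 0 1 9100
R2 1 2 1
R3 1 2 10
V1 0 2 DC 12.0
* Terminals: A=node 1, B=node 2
Find the Thévenin equivalent first; then I_n = V_th/R_th and R_n = R_th.
Step 1 — V_th is the open-circuit voltage V_A - V_B (nothing connected across the terminals).
Nodal analysis, taking node 2 as the 0 V reference.
Source V1 fixes V_0 = 12 V.
KCL at each unknown node (sum of currents leaving = 0; resistances in Ω):
  Node 1: (V_1 - 12)/9100 + (V_1 - 0)/1 + (V_1 - 0)/10 = 0
Collecting terms: 1.1 × V_1 = 0.001319  =>  V_1 = 0.001199 V
V_th = V_1 - V_2 = 0.001199 - 0 = 0.001199 V
Step 2 — R_th: zero the source — replace V1 by a short circuit (node 2 merges into node 0) — and find the resistance seen between A (node 1) and B (node 0).
Reduce the network between node 1 (A) and node 0 (B) by series/parallel combination:
  Rp1 = R1 ‖ R2 ‖ R3 (parallel, all between nodes 0 and 1) = 1/(1/9100 + 1/1 + 1/10) = 0.909 Ω
R_th = 0.909 Ω
I_n = V_th/R_th = 0.001199/0.909 = 0.001319 A, and R_n = R_th = 0.909 Ω

Final answer: I_n = 0.001319 A, R_n = 0.909 Ω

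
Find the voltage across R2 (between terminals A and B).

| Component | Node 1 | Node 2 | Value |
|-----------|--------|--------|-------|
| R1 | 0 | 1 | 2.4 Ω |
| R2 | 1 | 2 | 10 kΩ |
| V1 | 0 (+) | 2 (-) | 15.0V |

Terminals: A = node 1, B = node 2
R1 and R2 are in series across V1 (node 0 → node 1 → node 2), and the output A–B is taken across R2, so this is a voltage divider.
Series current: I = V1/(R1 + R2) = 15/(2.4 + 10000) = 15/10000 = 0.0015 A
V_R2 = I × R2 = V1 × R2/(R1 + R2) = 15 × 10000/10000 = 15 V

Final answer: 15 V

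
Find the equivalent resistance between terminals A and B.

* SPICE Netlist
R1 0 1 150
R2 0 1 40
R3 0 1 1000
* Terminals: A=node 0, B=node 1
Reduce the network between node 0 (A) and node 1 (B) by series/parallel combination:
  Rp1 = R1 ‖ R2 ‖ R3 (parallel, all between nodes 0 and 1) = 1/(1/150 + 1/40 + 1/1000) = 30.61 Ω
R_eq = 30.61 Ω

Final answer: 30.61 Ω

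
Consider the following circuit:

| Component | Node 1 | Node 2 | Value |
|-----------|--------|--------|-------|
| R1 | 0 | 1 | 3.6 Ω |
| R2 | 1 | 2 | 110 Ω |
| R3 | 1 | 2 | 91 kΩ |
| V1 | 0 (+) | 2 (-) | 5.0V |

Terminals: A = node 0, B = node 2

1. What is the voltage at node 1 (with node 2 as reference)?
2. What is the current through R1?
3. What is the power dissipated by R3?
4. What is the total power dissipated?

Nodal analysis, taking node 2 as the 0 V reference.
Source V1 fixes V_0 = 5 V.
KCL at each unknown node (sum of currents leaving = 0; resistances in Ω):
  Node 1: (V_1 - 5)/3.6 + (V_1 - 0)/110 + (V_1 - 0)/91000 = 0
Collecting terms: 0.2869 × V_1 = 1.389  =>  V_1 = 4.841 V
Part 1:
  Read off the nodal solution: V_1 = 4.841 V
Part 2:
  I_R1 = (V_0 - V_1)/R1 = (5 - 4.841)/3.6 = 0.04407 A
  Magnitude: I_R1 = 0.04407 A
Part 3:
  I_R3 = (V_1 - V_2)/R3 = (4.841 - 0)/91000 = 0.0000532 A
  P_R3 = I_R3² × R3 = (0.0000532)² × 91000 = 0.0002576 W
Part 4:
  Power in each resistor, P = (ΔV)²/R:
    P_R1 = (5 - 4.841)²/3.6 = 0.00699 W
    P_R2 = (4.841 - 0)²/110 = 0.2131 W
    P_R3 = (4.841 - 0)²/91000 = 0.0002576 W
  P_total = P_R1 + P_R2 + P_R3 = 0.2203 W

Final answers:
1. V_1 = 4.841 V
2. I_R1 = 0.04407 A
3. P_R3 = 0.0002576 W
4. P_total = 0.2203 W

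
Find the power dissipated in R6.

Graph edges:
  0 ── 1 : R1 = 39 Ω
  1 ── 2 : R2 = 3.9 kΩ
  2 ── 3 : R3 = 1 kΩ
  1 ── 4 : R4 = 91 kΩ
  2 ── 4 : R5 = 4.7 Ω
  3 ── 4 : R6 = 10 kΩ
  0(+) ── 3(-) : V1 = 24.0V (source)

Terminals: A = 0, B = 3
Nodal analysis, taking node 3 as the 0 V reference.
Source V1 fixes V_0 = 24 V.
KCL at each unknown node (sum of currents leaving = 0; resistances in Ω):
  Node 1: (V_1 - 24)/39 + (V_1 - V_2)/3900 + (V_1 - V_4)/91000 = 0
  Node 2: (V_2 - V_1)/3900 + (V_2 - 0)/1000 + (V_2 - V_4)/4.7 = 0
  Node 4: (V_4 - V_1)/91000 + (V_4 - V_2)/4.7 + (V_4 - 0)/10000 = 0
Collecting terms (coefficients in siemens):
  0.02591·V_1 - 0.0002564·V_2 - 0.00001099·V_4 = 0.6154
  0.214·V_2 - 0.0002564·V_1 - 0.2128·V_4 = 0
  0.2129·V_4 - 0.00001099·V_1 - 0.2128·V_2 = 0
Solving these 3 simultaneous equations (Gaussian elimination) gives:
  V_1 = 23.8 V, V_2 = 4.654 V, V_4 = 4.653 V
I_R6 = (V_3 - V_4)/R6 = (0 - 4.653)/10000 = -0.0004653 A
P_R6 = I_R6² × R6 = (-0.0004653)² × 10000 = 0.002165 W

Final answer: 0.002165 W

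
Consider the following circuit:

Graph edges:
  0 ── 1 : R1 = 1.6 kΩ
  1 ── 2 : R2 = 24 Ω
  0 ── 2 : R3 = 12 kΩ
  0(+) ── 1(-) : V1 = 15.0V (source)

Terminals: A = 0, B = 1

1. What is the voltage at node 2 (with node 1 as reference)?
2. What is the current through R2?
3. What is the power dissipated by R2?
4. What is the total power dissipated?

Nodal analysis, taking node 1 as the 0 V reference.
Source V1 fixes V_0 = 15 V.
KCL at each unknown node (sum of currents leaving = 0; resistances in Ω):
  Node 2: (V_2 - 0)/24 + (V_2 - 15)/12000 = 0
Collecting terms: 0.04175 × V_2 = 0.00125  =>  V_2 = 0.02994 V
Part 1:
  Read off the nodal solution: V_2 = 0.02994 V
Part 2:
  I_R2 = (V_1 - V_2)/R2 = (0 - 0.02994)/24 = -0.001248 A
  Magnitude: I_R2 = 0.001248 A
Part 3:
  I_R2 = (V_1 - V_2)/R2 = (0 - 0.02994)/24 = -0.001248 A
  P_R2 = I_R2² × R2 = (-0.001248)² × 24 = 0.00003735 W
Part 4:
  Power in each resistor, P = (ΔV)²/R:
    P_R1 = (15 - 0)²/1600 = 0.1406 W
    P_R2 = (0 - 0.02994)²/24 = 0.00003735 W
    P_R3 = (15 - 0.02994)²/12000 = 0.01868 W
  P_total = P_R1 + P_R2 + P_R3 = 0.1593 W

Final answers:
1. V_2 = 0.02994 V
2. I_R2 = 0.001248 A
3. P_R2 = 3.735e-05 W
4. P_total = 0.1593 W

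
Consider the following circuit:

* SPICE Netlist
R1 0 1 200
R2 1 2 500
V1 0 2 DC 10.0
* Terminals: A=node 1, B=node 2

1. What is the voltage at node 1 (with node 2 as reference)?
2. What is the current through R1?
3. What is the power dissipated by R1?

Nodal analysis, taking node 2 as the 0 V reference.
Source V1 fixes V_0 = 10 V.
KCL at each unknown node (sum of currents leaving = 0; resistances in Ω):
  Node 1: (V_1 - 10)/200 + (V_1 - 0)/500 = 0
Collecting terms: 0.007 × V_1 = 0.05  =>  V_1 = 7.143 V
Part 1:
  Read off the nodal solution: V_1 = 7.143 V
Part 2:
  I_R1 = (V_0 - V_1)/R1 = (10 - 7.143)/200 = 0.01429 A
  Magnitude: I_R1 = 0.01429 A
Part 3:
  I_R1 = (V_0 - V_1)/R1 = (10 - 7.143)/200 = 0.01429 A
  P_R1 = I_R1² × R1 = (0.01429)² × 200 = 0.04082 W

Final answers:
1. V_1 = 7.143 V
2. I_R1 = 0.01429 A
3. P_R1 = 0.04082 W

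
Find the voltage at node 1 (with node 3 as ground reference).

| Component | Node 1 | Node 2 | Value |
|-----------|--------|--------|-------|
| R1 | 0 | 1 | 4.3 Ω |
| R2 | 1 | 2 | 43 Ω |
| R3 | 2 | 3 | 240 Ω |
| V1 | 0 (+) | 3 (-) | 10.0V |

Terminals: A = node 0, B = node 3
Nodal analysis, taking node 3 as the 0 V reference.
Source V1 fixes V_0 = 10 V.
KCL at each unknown node (sum of currents leaving = 0; resistances in Ω):
  Node 1: (V_1 - 10)/4.3 + (V_1 - V_2)/43 = 0
  Node 2: (V_2 - V_1)/43 + (V_2 - 0)/240 = 0
Collecting terms (coefficients in siemens):
  0.2558·V_1 - 0.02326·V_2 = 2.326
  0.02742·V_2 - 0.02326·V_1 = 0
Determinant D = (0.2558)(0.02742) - (-0.02326)(-0.02326) = 0.006474
V_1 = [(2.326)(0.02742) - (-0.02326)(0)]/D = 9.85 V
V_2 = [(0.2558)(0) - (2.326)(-0.02326)]/D = 8.354 V
The requested potential is V_1 = 9.85 V.

Final answer: V_1 = 9.85 V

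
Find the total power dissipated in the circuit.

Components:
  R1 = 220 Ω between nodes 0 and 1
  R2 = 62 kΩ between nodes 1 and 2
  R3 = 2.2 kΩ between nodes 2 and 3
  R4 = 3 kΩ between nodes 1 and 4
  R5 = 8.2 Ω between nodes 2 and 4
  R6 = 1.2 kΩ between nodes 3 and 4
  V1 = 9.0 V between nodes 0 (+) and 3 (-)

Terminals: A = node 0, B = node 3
Nodal analysis, taking node 3 as the 0 V reference.
Source V1 fixes V_0 = 9 V.
KCL at each unknown node (sum of currents leaving = 0; resistances in Ω):
  Node 1: (V_1 - 9)/220 + (V_1 - V_2)/62000 + (V_1 - V_4)/3000 = 0
  Node 2: (V_2 - V_1)/62000 + (V_2 - 0)/2200 + (V_2 - V_4)/8.2 = 0
  Node 4: (V_4 - V_1)/3000 + (V_4 - V_2)/8.2 + (V_4 - 0)/1200 = 0
Collecting terms (coefficients in siemens):
  0.004895·V_1 - 0.00001613·V_2 - 0.0003333·V_4 = 0.04091
  0.1224·V_2 - 0.00001613·V_1 - 0.122·V_4 = 0
  0.1231·V_4 - 0.0003333·V_1 - 0.122·V_2 = 0
Solving these 3 simultaneous equations (Gaussian elimination) gives:
  V_1 = 8.487 V, V_2 = 1.807 V, V_4 = 1.813 V
Power in each resistor, P = (ΔV)²/R:
  P_R1 = (9 - 8.487)²/220 = 0.001197 W
  P_R2 = (8.487 - 1.807)²/62000 = 0.0007196 W
  P_R3 = (1.807 - 0)²/2200 = 0.001485 W
  P_R4 = (8.487 - 1.813)²/3000 = 0.01485 W
  P_R5 = (1.807 - 1.813)²/8.2 = 0.000004177 W
  P_R6 = (0 - 1.813)²/1200 = 0.002739 W
P_total = P_R1 + P_R2 + P_R3 + P_R4 + P_R5 + P_R6 = 0.02099 W

Final answer: 0.02099 W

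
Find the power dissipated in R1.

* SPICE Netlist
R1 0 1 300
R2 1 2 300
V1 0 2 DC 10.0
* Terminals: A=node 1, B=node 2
Nodal analysis, taking node 2 as the 0 V reference.
Source V1 fixes V_0 = 10 V.
KCL at each unknown node (sum of currents leaving = 0; resistances in Ω):
  Node 1: (V_1 - 10)/300 + (V_1 - 0)/300 = 0
Collecting terms: 0.006667 × V_1 = 0.03333  =>  V_1 = 5 V
I_R1 = (V_0 - V_1)/R1 = (10 - 5)/300 = 0.01667 A
P_R1 = I_R1² × R1 = (0.01667)² × 300 = 0.08333 W

Final answer: 0.08333 W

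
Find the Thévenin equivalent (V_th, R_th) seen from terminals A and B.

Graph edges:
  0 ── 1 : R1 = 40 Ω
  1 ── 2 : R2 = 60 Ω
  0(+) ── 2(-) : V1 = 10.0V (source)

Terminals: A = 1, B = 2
Step 1 — V_th is the open-circuit voltage V_A - V_B (nothing connected across the terminals).
Nodal analysis, taking node 2 as the 0 V reference.
Source V1 fixes V_0 = 10 V.
KCL at each unknown node (sum of currents leaving = 0; resistances in Ω):
  Node 1: (V_1 - 10)/40 + (V_1 - 0)/60 = 0
Collecting terms: 0.04167 × V_1 = 0.25  =>  V_1 = 6 V
V_th = V_1 - V_2 = 6 - 0 = 6 V
Step 2 — R_th: zero the source — replace V1 by a short circuit (node 2 merges into node 0) — and find the resistance seen between A (node 1) and B (node 0).
Reduce the network between node 1 (A) and node 0 (B) by series/parallel combination:
  Rp1 = R1 ‖ R2 (parallel, both between nodes 0 and 1) = 1/(1/40 + 1/60) = 24 Ω
R_th = 24 Ω

Final answer: V_th = 6 V, R_th = 24 Ω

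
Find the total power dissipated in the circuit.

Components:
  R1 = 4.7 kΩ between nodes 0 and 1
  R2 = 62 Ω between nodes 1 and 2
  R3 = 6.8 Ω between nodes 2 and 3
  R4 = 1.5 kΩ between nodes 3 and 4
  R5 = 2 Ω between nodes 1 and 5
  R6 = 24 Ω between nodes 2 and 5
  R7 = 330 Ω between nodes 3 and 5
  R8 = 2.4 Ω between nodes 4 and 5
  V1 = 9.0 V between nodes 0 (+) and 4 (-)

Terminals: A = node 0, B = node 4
Nodal analysis, taking node 4 as the 0 V reference.
Source V1 fixes V_0 = 9 V.
KCL at each unknown node (sum of currents leaving = 0; resistances in Ω):
  Node 1: (V_1 - 9)/4700 + (V_1 - V_2)/62 + (V_1 - V_5)/2 = 0
  Node 2: (V_2 - V_1)/62 + (V_2 - V_3)/6.8 + (V_2 - V_5)/24 = 0
  Node 3: (V_3 - V_2)/6.8 + (V_3 - 0)/1500 + (V_3 - V_5)/330 = 0
  Node 5: (V_5 - V_1)/2 + (V_5 - V_2)/24 + (V_5 - V_3)/330 + (V_5 - 0)/2.4 = 0
Collecting terms (coefficients in siemens):
  0.5163·V_1 - 0.01613·V_2 - 0.5·V_5 = 0.001915
  0.2049·V_2 - 0.01613·V_1 - 0.1471·V_3 - 0.04167·V_5 = 0
  0.1508·V_3 - 0.1471·V_2 - 0.00303·V_5 = 0
  0.9614·V_5 - 0.5·V_1 - 0.04167·V_2 - 0.00303·V_3 = 0
Solving these 4 simultaneous equations (Gaussian elimination) gives:
  V_1 = 0.008319 V, V_2 = 0.005516 V, V_3 = 0.005472 V, V_5 = 0.004583 V
Power in each resistor, P = (ΔV)²/R:
  P_R1 = (9 - 0.008319)²/4700 = 0.0172 W
  P_R2 = (0.008319 - 0.005516)²/62 = 0.0000001267 W
  P_R3 = (0.005516 - 0.005472)²/6.8 = 0.0000000002737 W
  P_R4 = (0.005472 - 0)²/1500 = 0.00000001996 W
  P_R5 = (0.008319 - 0.004583)²/2 = 0.000006978 W
  P_R6 = (0.005516 - 0.004583)²/24 = 0.00000003625 W
  P_R7 = (0.005472 - 0.004583)²/330 = 0.000000002398 W
  P_R8 = (0 - 0.004583)²/2.4 = 0.000008751 W
P_total = P_R1 + P_R2 + P_R3 + P_R4 + P_R5 + P_R6 + P_R7 + P_R8 = 0.01722 W

Final answer: 0.01722 W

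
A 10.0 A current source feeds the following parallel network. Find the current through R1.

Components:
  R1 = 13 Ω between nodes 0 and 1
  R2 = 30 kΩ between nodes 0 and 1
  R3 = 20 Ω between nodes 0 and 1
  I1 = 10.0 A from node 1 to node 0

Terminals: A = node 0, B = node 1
All resistors sit directly between nodes 0 and 1, so they are in parallel and share one voltage V; the full source current 10 A splits among them.
1/R_par = 1/13 + 1/30000 + 1/20 = 0.127 S  =>  R_par = 7.877 Ω
V = I × R_par = 10 × 7.877 = 78.77 V
I_R1 = V/R1 = 78.77/13 = 6.059 A

Final answer: 6.059 A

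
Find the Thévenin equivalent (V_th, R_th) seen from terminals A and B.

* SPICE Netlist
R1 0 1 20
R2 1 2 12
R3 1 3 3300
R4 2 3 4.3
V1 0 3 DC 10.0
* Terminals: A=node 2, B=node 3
Step 1 — V_th is the open-circuit voltage V_A - V_B (nothing connected across the terminals).
Nodal analysis, taking node 3 as the 0 V reference.
Source V1 fixes V_0 = 10 V.
KCL at each unknown node (sum of currents leaving = 0; resistances in Ω):
  Node 1: (V_1 - 10)/20 + (V_1 - V_2)/12 + (V_1 - 0)/3300 = 0
  Node 2: (V_2 - V_1)/12 + (V_2 - 0)/4.3 = 0
Collecting terms (coefficients in siemens):
  0.1336·V_1 - 0.08333·V_2 = 0.5
  0.3159·V_2 - 0.08333·V_1 = 0
Determinant D = (0.1336)(0.3159) - (-0.08333)(-0.08333) = 0.03527
V_1 = [(0.5)(0.3159) - (-0.08333)(0)]/D = 4.478 V
V_2 = [(0.1336)(0) - (0.5)(-0.08333)]/D = 1.181 V
V_th = V_2 - V_3 = 1.181 - 0 = 1.181 V
Step 2 — R_th: zero the source — replace V1 by a short circuit (node 3 merges into node 0) — and find the resistance seen between A (node 2) and B (node 0).
Reduce the network between node 2 (A) and node 0 (B) by series/parallel combination:
  Rp1 = R1 ‖ R3 (parallel, both between nodes 0 and 1) = 1/(1/20 + 1/3300) = 19.88 Ω
  Rs1 = R2 + Rp1 (series, joined only at node 1) = 12 + 19.88 = 31.88 Ω
  Rp2 = R4 ‖ Rs1 (parallel, both between nodes 0 and 2) = 1/(1/4.3 + 1/31.88) = 3.789 Ω
R_th = 3.789 Ω

Final answer: V_th = 1.181 V, R_th = 3.789 Ω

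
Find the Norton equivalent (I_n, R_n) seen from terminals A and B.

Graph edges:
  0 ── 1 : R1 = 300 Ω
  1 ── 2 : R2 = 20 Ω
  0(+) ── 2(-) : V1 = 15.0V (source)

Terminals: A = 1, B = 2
Find the Thévenin equivalent first; then I_n = V_th/R_th and R_n = R_th.
Step 1 — V_th is the open-circuit voltage V_A - V_B (nothing connected across the terminals).
Nodal analysis, taking node 2 as the 0 V reference.
Source V1 fixes V_0 = 15 V.
KCL at each unknown node (sum of currents leaving = 0; resistances in Ω):
  Node 1: (V_1 - 15)/300 + (V_1 - 0)/20 = 0
Collecting terms: 0.05333 × V_1 = 0.05  =>  V_1 = 0.9375 V
V_th = V_1 - V_2 = 0.9375 - 0 = 0.9375 V
Step 2 — R_th: zero the source — replace V1 by a short circuit (node 2 merges into node 0) — and find the resistance seen between A (node 1) and B (node 0).
Reduce the network between node 1 (A) and node 0 (B) by series/parallel combination:
  Rp1 = R1 ‖ R2 (parallel, both between nodes 0 and 1) = 1/(1/300 + 1/20) = 18.75 Ω
R_th = 18.75 Ω
I_n = V_th/R_th = 0.9375/18.75 = 0.05 A, and R_n = R_th = 18.75 Ω

Final answer: I_n = 0.05 A, R_n = 18.75 Ω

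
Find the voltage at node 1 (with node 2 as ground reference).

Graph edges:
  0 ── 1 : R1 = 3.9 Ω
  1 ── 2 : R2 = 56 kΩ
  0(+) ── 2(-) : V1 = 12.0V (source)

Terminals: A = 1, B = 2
Nodal analysis, taking node 2 as the 0 V reference.
Source V1 fixes V_0 = 12 V.
KCL at each unknown node (sum of currents leaving = 0; resistances in Ω):
  Node 1: (V_1 - 12)/3.9 + (V_1 - 0)/56000 = 0
Collecting terms: 0.2564 × V_1 = 3.077  =>  V_1 = 12 V
The requested potential is V_1 = 12 V.

Final answer: V_1 = 12 V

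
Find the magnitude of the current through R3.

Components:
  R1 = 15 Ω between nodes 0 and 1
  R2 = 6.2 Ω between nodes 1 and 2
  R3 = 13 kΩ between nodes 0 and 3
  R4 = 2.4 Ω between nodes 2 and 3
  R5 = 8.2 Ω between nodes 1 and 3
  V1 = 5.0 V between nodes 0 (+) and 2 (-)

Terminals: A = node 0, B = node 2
Nodal analysis, taking node 2 as the 0 V reference.
Source V1 fixes V_0 = 5 V.
KCL at each unknown node (sum of currents leaving = 0; resistances in Ω):
  Node 1: (V_1 - 5)/15 + (V_1 - 0)/6.2 + (V_1 - V_3)/8.2 = 0
  Node 3: (V_3 - 5)/13000 + (V_3 - 0)/2.4 + (V_3 - V_1)/8.2 = 0
Collecting terms (coefficients in siemens):
  0.3499·V_1 - 0.122·V_3 = 0.3333
  0.5387·V_3 - 0.122·V_1 = 0.0003846
Determinant D = (0.3499)(0.5387) - (-0.122)(-0.122) = 0.1736
V_1 = [(0.3333)(0.5387) - (-0.122)(0.0003846)]/D = 1.035 V
V_3 = [(0.3499)(0.0003846) - (0.3333)(-0.122)]/D = 0.2349 V
I_R3 = (V_0 - V_3)/R3 = (5 - 0.2349)/13000 = 0.0003665 A
|I_R3| = 0.0003665 A

Final answer: |I_R3| = 0.0003665 A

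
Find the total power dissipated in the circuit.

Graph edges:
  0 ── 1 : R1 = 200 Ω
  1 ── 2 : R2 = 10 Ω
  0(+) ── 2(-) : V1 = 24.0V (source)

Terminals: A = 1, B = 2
Nodal analysis, taking node 2 as the 0 V reference.
Source V1 fixes V_0 = 24 V.
KCL at each unknown node (sum of currents leaving = 0; resistances in Ω):
  Node 1: (V_1 - 24)/200 + (V_1 - 0)/10 = 0
Collecting terms: 0.105 × V_1 = 0.12  =>  V_1 = 1.143 V
Power in each resistor, P = (ΔV)²/R:
  P_R1 = (24 - 1.143)²/200 = 2.612 W
  P_R2 = (1.143 - 0)²/10 = 0.1306 W
P_total = P_R1 + P_R2 = 2.743 W

Final answer: 2.743 W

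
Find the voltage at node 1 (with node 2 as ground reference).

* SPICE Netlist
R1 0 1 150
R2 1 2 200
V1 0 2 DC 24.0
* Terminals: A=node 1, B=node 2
Nodal analysis, taking node 2 as the 0 V reference.
Source V1 fixes V_0 = 24 V.
KCL at each unknown node (sum of currents leaving = 0; resistances in Ω):
  Node 1: (V_1 - 24)/150 + (V_1 - 0)/200 = 0
Collecting terms: 0.01167 × V_1 = 0.16  =>  V_1 = 13.71 V
The requested potential is V_1 = 13.71 V.

Final answer: V_1 = 13.71 V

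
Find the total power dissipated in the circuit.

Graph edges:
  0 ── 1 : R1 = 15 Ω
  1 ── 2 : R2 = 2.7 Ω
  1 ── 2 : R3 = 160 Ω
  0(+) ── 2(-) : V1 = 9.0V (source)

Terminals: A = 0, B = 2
Nodal analysis, taking node 2 as the 0 V reference.
Source V1 fixes V_0 = 9 V.
KCL at each unknown node (sum of currents leaving = 0; resistances in Ω):
  Node 1: (V_1 - 9)/15 + (V_1 - 0)/2.7 + (V_1 - 0)/160 = 0
Collecting terms: 0.4433 × V_1 = 0.6  =>  V_1 = 1.354 V
Power in each resistor, P = (ΔV)²/R:
  P_R1 = (9 - 1.354)²/15 = 3.898 W
  P_R2 = (1.354 - 0)²/2.7 = 0.6785 W
  P_R3 = (1.354 - 0)²/160 = 0.01145 W
P_total = P_R1 + P_R2 + P_R3 = 4.588 W

Final answer: 4.588 W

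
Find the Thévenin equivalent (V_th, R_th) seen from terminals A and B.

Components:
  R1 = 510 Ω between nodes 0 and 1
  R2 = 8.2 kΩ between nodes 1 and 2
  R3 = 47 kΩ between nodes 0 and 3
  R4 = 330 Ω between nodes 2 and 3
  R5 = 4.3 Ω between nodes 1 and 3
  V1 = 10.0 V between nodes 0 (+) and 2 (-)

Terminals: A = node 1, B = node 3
Step 1 — V_th is the open-circuit voltage V_A - V_B (nothing connected across the terminals).
Nodal analysis, taking node 2 as the 0 V reference.
Source V1 fixes V_0 = 10 V.
KCL at each unknown node (sum of currents leaving = 0; resistances in Ω):
  Node 1: (V_1 - 10)/510 + (V_1 - 0)/8200 + (V_1 - V_3)/4.3 = 0
  Node 3: (V_3 - 10)/47000 + (V_3 - 0)/330 + (V_3 - V_1)/4.3 = 0
Collecting terms (coefficients in siemens):
  0.2346·V_1 - 0.2326·V_3 = 0.01961
  0.2356·V_3 - 0.2326·V_1 = 0.0002128
Determinant D = (0.2346)(0.2356) - (-0.2326)(-0.2326) = 0.0012
V_1 = [(0.01961)(0.2356) - (-0.2326)(0.0002128)]/D = 3.89 V
V_3 = [(0.2346)(0.0002128) - (0.01961)(-0.2326)]/D = 3.84 V
V_th = V_1 - V_3 = 3.89 - 3.84 = 0.04948 V
Step 2 — R_th: zero the source — replace V1 by a short circuit (node 2 merges into node 0) — and find the resistance seen between A (node 1) and B (node 3).
Reduce the network between node 1 (A) and node 3 (B) by series/parallel combination:
  Rp1 = R1 ‖ R2 (parallel, both between nodes 0 and 1) = 1/(1/510 + 1/8200) = 480.1 Ω
  Rp2 = R3 ‖ R4 (parallel, both between nodes 0 and 3) = 1/(1/47000 + 1/330) = 327.7 Ω
  Rs1 = Rp1 + Rp2 (series, joined only at node 0) = 480.1 + 327.7 = 807.8 Ω
  Rp3 = R5 ‖ Rs1 (parallel, both between nodes 1 and 3) = 1/(1/4.3 + 1/807.8) = 4.277 Ω
R_th = 4.277 Ω

Final answer: V_th = 0.04948 V, R_th = 4.277 Ω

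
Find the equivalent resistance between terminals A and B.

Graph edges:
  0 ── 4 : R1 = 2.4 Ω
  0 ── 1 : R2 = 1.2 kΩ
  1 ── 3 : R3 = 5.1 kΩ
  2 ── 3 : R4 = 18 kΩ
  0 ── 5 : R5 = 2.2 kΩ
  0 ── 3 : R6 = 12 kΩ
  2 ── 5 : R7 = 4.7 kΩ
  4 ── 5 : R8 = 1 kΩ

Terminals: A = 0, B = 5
Reduce the network between node 0 (A) and node 5 (B) by series/parallel combination:
  Rs1 = R2 + R3 (series, joined only at node 1) = 1200 + 5100 = 6300 Ω
  Rp1 = R6 ‖ Rs1 (parallel, both between nodes 0 and 3) = 1/(1/12000 + 1/6300) = 4131 Ω
  Rs2 = R4 + R7 (series, joined only at node 2) = 18000 + 4700 = 22700 Ω
  Rs3 = Rp1 + Rs2 (series, joined only at node 3) = 4131 + 22700 = 26830 Ω
  Rp2 = R5 ‖ Rs3 (parallel, both between nodes 0 and 5) = 1/(1/2200 + 1/26830) = 2033 Ω
  Rs4 = R1 + R8 (series, joined only at node 4) = 2.4 + 1000 = 1002 Ω
  Rp3 = Rp2 ‖ Rs4 (parallel, both between nodes 0 and 5) = 1/(1/2033 + 1/1002) = 671.4 Ω
R_eq = 671.4 Ω

Final answer: 671.4 Ω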